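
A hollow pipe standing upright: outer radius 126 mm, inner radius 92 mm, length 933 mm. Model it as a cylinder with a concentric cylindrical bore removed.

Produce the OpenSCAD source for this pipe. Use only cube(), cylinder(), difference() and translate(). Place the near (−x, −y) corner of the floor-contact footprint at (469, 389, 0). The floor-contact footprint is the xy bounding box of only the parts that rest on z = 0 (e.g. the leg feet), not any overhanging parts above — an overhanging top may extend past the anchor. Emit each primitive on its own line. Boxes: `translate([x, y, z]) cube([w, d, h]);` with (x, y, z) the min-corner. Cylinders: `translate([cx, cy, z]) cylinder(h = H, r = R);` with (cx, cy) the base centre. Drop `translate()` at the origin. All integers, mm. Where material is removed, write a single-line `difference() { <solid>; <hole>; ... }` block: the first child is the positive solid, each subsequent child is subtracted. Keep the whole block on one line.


difference() { translate([595, 515, 0]) cylinder(h = 933, r = 126); translate([595, 515, 0]) cylinder(h = 933, r = 92); }


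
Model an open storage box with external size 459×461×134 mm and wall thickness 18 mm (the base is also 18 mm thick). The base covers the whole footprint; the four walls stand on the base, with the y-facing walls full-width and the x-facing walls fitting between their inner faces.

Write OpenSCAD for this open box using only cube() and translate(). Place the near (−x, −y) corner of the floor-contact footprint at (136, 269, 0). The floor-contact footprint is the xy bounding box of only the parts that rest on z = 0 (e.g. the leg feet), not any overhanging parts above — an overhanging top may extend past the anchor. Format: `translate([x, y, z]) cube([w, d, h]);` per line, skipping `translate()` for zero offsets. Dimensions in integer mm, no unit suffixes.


translate([136, 269, 0]) cube([459, 461, 18]);
translate([136, 269, 18]) cube([459, 18, 116]);
translate([136, 712, 18]) cube([459, 18, 116]);
translate([136, 287, 18]) cube([18, 425, 116]);
translate([577, 287, 18]) cube([18, 425, 116]);


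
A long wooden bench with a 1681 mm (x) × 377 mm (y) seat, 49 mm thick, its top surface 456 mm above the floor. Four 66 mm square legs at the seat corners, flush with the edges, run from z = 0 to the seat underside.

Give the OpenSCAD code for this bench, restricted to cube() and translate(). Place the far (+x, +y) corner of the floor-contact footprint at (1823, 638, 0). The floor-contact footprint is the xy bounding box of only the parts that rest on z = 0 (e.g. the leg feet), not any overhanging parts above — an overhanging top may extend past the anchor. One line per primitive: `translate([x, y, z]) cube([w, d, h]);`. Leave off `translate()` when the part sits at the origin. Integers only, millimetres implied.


// leg_h = 456 − 49 = 407
translate([142, 261, 407]) cube([1681, 377, 49]);
translate([142, 261, 0]) cube([66, 66, 407]);
translate([142, 572, 0]) cube([66, 66, 407]);
translate([1757, 261, 0]) cube([66, 66, 407]);
translate([1757, 572, 0]) cube([66, 66, 407]);


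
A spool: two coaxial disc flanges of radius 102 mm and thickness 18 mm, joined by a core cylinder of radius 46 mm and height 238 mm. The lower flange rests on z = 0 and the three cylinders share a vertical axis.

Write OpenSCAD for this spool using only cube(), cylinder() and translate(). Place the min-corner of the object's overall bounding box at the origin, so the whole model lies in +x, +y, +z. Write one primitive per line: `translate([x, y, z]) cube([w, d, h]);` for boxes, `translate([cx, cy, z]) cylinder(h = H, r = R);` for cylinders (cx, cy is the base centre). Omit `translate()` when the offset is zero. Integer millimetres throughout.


translate([102, 102, 0]) cylinder(h = 18, r = 102);
translate([102, 102, 18]) cylinder(h = 238, r = 46);
translate([102, 102, 256]) cylinder(h = 18, r = 102);


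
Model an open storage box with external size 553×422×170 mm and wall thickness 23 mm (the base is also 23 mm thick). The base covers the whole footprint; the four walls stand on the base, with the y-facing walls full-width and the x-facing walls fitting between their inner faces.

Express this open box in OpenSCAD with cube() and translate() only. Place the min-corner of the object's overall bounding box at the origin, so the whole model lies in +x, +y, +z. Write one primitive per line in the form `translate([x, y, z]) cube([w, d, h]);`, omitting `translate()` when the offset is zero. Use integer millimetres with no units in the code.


cube([553, 422, 23]);
translate([0, 0, 23]) cube([553, 23, 147]);
translate([0, 399, 23]) cube([553, 23, 147]);
translate([0, 23, 23]) cube([23, 376, 147]);
translate([530, 23, 23]) cube([23, 376, 147]);


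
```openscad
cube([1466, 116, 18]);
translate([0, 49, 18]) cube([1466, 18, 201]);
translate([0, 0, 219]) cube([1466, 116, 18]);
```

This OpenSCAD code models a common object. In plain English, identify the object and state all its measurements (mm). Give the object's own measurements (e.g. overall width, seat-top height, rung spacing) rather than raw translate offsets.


An I-beam lying along x, 1466 mm long. Overall section height 237 mm. Two flanges 116 mm wide (y) and 18 mm thick, one on the floor and one at the top; a web 18 mm thick runs between them, centred on the flange width.


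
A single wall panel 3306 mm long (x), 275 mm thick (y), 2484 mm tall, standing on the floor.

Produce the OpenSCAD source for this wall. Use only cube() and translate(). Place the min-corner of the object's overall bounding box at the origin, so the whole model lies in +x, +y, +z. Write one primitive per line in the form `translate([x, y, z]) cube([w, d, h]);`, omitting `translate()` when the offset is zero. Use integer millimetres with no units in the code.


cube([3306, 275, 2484]);


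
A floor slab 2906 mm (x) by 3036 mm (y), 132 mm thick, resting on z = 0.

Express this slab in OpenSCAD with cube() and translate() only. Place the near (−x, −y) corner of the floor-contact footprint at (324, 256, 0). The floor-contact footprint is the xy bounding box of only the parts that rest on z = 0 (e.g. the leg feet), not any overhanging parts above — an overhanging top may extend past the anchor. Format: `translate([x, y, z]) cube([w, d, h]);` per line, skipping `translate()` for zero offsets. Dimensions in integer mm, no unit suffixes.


translate([324, 256, 0]) cube([2906, 3036, 132]);


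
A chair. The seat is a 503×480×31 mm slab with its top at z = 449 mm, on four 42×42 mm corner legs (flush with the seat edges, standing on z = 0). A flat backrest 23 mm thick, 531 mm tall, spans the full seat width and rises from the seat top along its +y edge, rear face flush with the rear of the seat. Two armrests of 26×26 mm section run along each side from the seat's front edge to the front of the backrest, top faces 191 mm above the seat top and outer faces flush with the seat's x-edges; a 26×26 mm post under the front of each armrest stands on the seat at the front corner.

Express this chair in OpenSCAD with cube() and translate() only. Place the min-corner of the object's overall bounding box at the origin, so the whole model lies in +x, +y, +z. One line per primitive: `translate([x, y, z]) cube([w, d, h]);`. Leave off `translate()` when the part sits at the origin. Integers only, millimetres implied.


translate([0, 0, 418]) cube([503, 480, 31]);
cube([42, 42, 418]);
translate([461, 0, 0]) cube([42, 42, 418]);
translate([0, 438, 0]) cube([42, 42, 418]);
translate([461, 438, 0]) cube([42, 42, 418]);
translate([0, 457, 449]) cube([503, 23, 531]);
translate([0, 0, 614]) cube([26, 457, 26]);
translate([477, 0, 614]) cube([26, 457, 26]);
translate([0, 0, 449]) cube([26, 26, 165]);
translate([477, 0, 449]) cube([26, 26, 165]);


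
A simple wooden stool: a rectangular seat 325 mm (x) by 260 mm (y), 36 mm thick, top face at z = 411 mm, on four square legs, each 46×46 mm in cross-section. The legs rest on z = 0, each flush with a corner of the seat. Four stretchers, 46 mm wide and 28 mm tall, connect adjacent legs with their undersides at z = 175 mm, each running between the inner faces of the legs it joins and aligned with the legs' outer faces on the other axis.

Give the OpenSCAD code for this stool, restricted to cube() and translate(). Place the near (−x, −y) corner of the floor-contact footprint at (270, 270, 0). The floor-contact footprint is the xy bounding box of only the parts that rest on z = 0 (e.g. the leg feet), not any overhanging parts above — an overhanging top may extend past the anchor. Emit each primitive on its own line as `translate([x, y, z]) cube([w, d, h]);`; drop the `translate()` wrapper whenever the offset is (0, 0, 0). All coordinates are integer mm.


translate([270, 270, 375]) cube([325, 260, 36]);
translate([270, 270, 0]) cube([46, 46, 375]);
translate([549, 270, 0]) cube([46, 46, 375]);
translate([270, 484, 0]) cube([46, 46, 375]);
translate([549, 484, 0]) cube([46, 46, 375]);
translate([316, 270, 175]) cube([233, 46, 28]);
translate([316, 484, 175]) cube([233, 46, 28]);
translate([270, 316, 175]) cube([46, 168, 28]);
translate([549, 316, 175]) cube([46, 168, 28]);


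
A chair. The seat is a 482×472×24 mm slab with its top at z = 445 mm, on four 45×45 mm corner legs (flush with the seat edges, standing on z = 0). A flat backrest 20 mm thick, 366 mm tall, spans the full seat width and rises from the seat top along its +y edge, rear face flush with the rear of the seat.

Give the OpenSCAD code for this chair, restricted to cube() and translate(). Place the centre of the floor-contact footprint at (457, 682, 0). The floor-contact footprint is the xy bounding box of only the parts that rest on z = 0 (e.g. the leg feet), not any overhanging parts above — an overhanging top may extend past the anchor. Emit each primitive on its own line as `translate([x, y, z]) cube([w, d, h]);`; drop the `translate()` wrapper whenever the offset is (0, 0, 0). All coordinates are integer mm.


translate([216, 446, 421]) cube([482, 472, 24]);
translate([216, 446, 0]) cube([45, 45, 421]);
translate([653, 446, 0]) cube([45, 45, 421]);
translate([216, 873, 0]) cube([45, 45, 421]);
translate([653, 873, 0]) cube([45, 45, 421]);
translate([216, 898, 445]) cube([482, 20, 366]);


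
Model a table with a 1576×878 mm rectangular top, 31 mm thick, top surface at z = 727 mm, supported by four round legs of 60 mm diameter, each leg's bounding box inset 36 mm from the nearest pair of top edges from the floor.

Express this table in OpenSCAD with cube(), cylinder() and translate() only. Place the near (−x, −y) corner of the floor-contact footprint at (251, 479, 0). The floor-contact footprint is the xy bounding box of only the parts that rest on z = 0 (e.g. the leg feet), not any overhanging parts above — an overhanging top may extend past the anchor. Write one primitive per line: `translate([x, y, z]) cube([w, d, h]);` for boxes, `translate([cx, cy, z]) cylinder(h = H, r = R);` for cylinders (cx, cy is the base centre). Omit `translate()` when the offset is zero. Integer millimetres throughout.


// leg_h = 727 - 31 = 696
translate([215, 443, 696]) cube([1576, 878, 31]);
translate([281, 509, 0]) cylinder(h = 696, r = 30);
translate([1725, 509, 0]) cylinder(h = 696, r = 30);
translate([281, 1255, 0]) cylinder(h = 696, r = 30);
translate([1725, 1255, 0]) cylinder(h = 696, r = 30);


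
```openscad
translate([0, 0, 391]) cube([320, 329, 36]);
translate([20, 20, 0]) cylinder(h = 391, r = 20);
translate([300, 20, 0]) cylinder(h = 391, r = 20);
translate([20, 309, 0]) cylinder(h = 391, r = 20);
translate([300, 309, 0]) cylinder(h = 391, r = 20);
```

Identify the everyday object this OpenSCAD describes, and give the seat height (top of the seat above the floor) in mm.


A stool. The seat height is 427 mm.

A 320×329×36 slab at z = 391 on four corner cylinders — a stool. The seat top is 391 + 36 = 427 mm.


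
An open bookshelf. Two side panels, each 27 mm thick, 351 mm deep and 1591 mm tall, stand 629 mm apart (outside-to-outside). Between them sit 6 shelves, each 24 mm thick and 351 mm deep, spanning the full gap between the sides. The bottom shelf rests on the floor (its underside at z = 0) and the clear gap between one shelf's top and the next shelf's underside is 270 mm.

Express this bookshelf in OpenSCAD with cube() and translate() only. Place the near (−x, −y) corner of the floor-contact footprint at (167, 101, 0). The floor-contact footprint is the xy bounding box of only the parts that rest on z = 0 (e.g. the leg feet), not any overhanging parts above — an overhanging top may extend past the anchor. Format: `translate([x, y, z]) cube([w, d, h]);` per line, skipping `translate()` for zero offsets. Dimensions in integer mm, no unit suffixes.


translate([167, 101, 0]) cube([27, 351, 1591]);
translate([769, 101, 0]) cube([27, 351, 1591]);
translate([194, 101, 0]) cube([575, 351, 24]);
translate([194, 101, 294]) cube([575, 351, 24]);
translate([194, 101, 588]) cube([575, 351, 24]);
translate([194, 101, 882]) cube([575, 351, 24]);
translate([194, 101, 1176]) cube([575, 351, 24]);
translate([194, 101, 1470]) cube([575, 351, 24]);


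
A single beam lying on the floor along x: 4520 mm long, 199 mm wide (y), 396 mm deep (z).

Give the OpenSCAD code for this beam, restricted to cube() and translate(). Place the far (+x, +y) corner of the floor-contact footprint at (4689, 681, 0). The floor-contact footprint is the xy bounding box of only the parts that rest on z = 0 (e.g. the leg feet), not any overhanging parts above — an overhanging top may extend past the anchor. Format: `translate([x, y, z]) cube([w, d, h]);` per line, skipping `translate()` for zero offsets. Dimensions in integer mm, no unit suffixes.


translate([169, 482, 0]) cube([4520, 199, 396]);


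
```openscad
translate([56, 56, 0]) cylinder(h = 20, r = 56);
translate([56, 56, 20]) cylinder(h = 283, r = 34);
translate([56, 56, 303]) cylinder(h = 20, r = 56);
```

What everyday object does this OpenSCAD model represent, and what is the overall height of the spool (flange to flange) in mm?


A spool. The overall height is 323 mm.

Three coaxial cylinders, large–small–large — a spool. Two 20 mm flanges and a 283 mm core give 20 + 283 + 20 = 323 mm.


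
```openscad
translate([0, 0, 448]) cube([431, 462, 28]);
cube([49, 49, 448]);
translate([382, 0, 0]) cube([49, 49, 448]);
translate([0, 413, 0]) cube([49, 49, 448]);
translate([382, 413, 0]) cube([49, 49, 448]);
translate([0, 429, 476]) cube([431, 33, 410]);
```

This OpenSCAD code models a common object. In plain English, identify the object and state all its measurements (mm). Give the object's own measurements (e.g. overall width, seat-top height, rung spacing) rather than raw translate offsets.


A chair. The seat is a 431×462×28 mm slab with its top at z = 476 mm, on four 49×49 mm corner legs (flush with the seat edges, standing on z = 0). A flat backrest 33 mm thick, 410 mm tall, spans the full seat width and rises from the seat top along its +y edge, rear face flush with the rear of the seat.


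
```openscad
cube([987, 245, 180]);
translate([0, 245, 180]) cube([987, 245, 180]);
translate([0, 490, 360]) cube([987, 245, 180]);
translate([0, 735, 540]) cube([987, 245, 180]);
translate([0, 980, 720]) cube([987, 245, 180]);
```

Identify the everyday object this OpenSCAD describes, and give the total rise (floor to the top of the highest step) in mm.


A staircase. The total rise is 900 mm.

5 identical blocks, each offset up and back from the previous — a staircase. Each step is 180 mm tall and there are 5 of them, so the total rise is 5 × 180 = 900 mm.


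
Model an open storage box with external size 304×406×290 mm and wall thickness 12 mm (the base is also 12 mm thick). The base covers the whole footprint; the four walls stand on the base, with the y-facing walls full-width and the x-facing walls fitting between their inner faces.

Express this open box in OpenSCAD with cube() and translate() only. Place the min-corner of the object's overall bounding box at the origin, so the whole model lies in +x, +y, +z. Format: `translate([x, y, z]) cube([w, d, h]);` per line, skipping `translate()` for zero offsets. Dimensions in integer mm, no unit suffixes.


cube([304, 406, 12]);
translate([0, 0, 12]) cube([304, 12, 278]);
translate([0, 394, 12]) cube([304, 12, 278]);
translate([0, 12, 12]) cube([12, 382, 278]);
translate([292, 12, 12]) cube([12, 382, 278]);


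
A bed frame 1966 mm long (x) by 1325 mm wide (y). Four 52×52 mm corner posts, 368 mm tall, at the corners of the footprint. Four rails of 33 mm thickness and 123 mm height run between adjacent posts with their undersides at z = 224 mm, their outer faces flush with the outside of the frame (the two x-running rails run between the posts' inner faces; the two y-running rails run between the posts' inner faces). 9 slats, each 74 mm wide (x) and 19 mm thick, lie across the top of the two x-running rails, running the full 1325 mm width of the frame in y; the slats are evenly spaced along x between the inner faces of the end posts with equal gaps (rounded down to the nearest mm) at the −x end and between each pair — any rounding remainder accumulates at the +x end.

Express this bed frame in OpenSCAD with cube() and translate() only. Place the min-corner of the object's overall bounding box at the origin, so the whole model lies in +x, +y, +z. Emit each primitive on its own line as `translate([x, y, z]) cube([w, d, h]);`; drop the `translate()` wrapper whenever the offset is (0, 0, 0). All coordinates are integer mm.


cube([52, 52, 368]);
translate([0, 1273, 0]) cube([52, 52, 368]);
translate([1914, 0, 0]) cube([52, 52, 368]);
translate([1914, 1273, 0]) cube([52, 52, 368]);
translate([52, 0, 224]) cube([1862, 33, 123]);
translate([52, 1292, 224]) cube([1862, 33, 123]);
translate([0, 52, 224]) cube([33, 1221, 123]);
translate([1933, 52, 224]) cube([33, 1221, 123]);
translate([171, 0, 347]) cube([74, 1325, 19]);
translate([364, 0, 347]) cube([74, 1325, 19]);
translate([557, 0, 347]) cube([74, 1325, 19]);
translate([750, 0, 347]) cube([74, 1325, 19]);
translate([943, 0, 347]) cube([74, 1325, 19]);
translate([1136, 0, 347]) cube([74, 1325, 19]);
translate([1329, 0, 347]) cube([74, 1325, 19]);
translate([1522, 0, 347]) cube([74, 1325, 19]);
translate([1715, 0, 347]) cube([74, 1325, 19]);


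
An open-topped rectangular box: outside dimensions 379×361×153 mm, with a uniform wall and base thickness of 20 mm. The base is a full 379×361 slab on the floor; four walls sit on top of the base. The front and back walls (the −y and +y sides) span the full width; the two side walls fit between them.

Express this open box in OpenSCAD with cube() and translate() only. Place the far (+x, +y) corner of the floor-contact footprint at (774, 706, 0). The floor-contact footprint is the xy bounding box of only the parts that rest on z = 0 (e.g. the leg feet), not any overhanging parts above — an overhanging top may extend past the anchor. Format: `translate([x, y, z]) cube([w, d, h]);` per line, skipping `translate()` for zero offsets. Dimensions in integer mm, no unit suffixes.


translate([395, 345, 0]) cube([379, 361, 20]);
translate([395, 345, 20]) cube([379, 20, 133]);
translate([395, 686, 20]) cube([379, 20, 133]);
translate([395, 365, 20]) cube([20, 321, 133]);
translate([754, 365, 20]) cube([20, 321, 133]);


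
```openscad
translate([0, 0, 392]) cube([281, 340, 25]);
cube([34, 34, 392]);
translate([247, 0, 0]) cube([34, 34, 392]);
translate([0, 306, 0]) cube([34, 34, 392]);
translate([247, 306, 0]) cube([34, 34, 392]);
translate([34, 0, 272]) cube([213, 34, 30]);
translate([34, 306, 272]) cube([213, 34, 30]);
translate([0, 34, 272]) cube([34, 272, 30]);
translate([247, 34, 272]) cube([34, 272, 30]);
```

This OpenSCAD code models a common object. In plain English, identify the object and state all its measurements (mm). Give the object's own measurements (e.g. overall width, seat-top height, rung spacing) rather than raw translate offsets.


A simple wooden stool: a rectangular seat 281 mm (x) by 340 mm (y), 25 mm thick, top face at z = 417 mm, on four square legs, each 34×34 mm in cross-section. The legs rest on z = 0, each flush with a corner of the seat. Four stretchers, 34 mm wide and 30 mm tall, connect adjacent legs with their undersides at z = 272 mm, each running between the inner faces of the legs it joins and aligned with the legs' outer faces on the other axis.


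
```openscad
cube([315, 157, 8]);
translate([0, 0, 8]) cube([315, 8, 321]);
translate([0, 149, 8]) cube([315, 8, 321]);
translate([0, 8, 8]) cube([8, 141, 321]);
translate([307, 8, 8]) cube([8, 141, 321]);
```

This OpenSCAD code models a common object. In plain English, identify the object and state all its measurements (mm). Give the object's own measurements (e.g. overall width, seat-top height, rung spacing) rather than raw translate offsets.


An open-topped rectangular box: outside dimensions 315×157×329 mm, with a uniform wall and base thickness of 8 mm. The base is a full 315×157 slab on the floor; four walls sit on top of the base. The front and back walls (the −y and +y sides) span the full width; the two side walls fit between them.


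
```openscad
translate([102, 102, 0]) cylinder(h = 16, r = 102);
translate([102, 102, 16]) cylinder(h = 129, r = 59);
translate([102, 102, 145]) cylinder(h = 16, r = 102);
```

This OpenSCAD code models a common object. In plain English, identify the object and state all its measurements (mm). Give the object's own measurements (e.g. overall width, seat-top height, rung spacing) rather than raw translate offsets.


A spool: two coaxial disc flanges of radius 102 mm and thickness 16 mm, joined by a core cylinder of radius 59 mm and height 129 mm. The lower flange rests on z = 0 and the three cylinders share a vertical axis.


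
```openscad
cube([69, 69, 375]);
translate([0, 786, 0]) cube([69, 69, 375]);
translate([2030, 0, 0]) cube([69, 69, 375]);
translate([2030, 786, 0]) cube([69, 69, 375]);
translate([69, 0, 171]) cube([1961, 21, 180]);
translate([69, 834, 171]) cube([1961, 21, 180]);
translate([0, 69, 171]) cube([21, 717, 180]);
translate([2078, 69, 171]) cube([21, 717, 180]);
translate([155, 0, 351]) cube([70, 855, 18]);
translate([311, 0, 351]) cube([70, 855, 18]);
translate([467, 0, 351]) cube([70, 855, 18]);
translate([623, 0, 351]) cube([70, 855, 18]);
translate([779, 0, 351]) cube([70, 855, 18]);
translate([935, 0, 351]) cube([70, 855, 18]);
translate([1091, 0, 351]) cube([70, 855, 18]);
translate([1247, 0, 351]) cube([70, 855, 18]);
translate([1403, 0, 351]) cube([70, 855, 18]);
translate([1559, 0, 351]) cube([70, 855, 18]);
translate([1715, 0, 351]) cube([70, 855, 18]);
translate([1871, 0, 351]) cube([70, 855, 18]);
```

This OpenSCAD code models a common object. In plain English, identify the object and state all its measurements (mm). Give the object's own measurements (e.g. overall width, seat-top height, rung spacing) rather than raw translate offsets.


A bed frame 2099 mm long (x) by 855 mm wide (y). Four 69×69 mm corner posts, 375 mm tall, at the corners of the footprint. Four rails of 21 mm thickness and 180 mm height run between adjacent posts with their undersides at z = 171 mm, their outer faces flush with the outside of the frame (the two x-running rails run between the posts' inner faces; the two y-running rails run between the posts' inner faces). 12 slats, each 70 mm wide (x) and 18 mm thick, lie across the top of the two x-running rails, running the full 855 mm width of the frame in y; along x they sit between the end posts with a 86 mm gap after the −x posts and between neighbouring slats, leaving 89 mm before the +x posts.


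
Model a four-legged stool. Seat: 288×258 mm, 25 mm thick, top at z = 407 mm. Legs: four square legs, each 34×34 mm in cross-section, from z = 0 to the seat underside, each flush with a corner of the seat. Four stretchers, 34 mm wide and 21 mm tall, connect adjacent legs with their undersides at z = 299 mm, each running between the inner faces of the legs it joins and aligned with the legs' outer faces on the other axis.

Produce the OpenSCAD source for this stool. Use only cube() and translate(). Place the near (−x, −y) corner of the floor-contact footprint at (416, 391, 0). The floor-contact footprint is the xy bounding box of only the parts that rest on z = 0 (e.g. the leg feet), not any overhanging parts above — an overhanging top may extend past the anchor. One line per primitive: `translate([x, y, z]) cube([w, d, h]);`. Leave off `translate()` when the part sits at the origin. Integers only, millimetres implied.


translate([416, 391, 382]) cube([288, 258, 25]);
translate([416, 391, 0]) cube([34, 34, 382]);
translate([670, 391, 0]) cube([34, 34, 382]);
translate([416, 615, 0]) cube([34, 34, 382]);
translate([670, 615, 0]) cube([34, 34, 382]);
translate([450, 391, 299]) cube([220, 34, 21]);
translate([450, 615, 299]) cube([220, 34, 21]);
translate([416, 425, 299]) cube([34, 190, 21]);
translate([670, 425, 299]) cube([34, 190, 21]);


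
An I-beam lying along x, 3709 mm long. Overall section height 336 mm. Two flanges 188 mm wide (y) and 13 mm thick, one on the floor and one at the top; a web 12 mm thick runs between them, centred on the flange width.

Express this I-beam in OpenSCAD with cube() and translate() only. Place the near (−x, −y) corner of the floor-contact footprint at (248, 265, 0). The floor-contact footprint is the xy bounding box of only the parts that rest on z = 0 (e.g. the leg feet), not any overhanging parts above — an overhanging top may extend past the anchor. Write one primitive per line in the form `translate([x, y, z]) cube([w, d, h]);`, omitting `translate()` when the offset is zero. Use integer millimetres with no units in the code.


translate([248, 265, 0]) cube([3709, 188, 13]);
translate([248, 353, 13]) cube([3709, 12, 310]);
translate([248, 265, 323]) cube([3709, 188, 13]);


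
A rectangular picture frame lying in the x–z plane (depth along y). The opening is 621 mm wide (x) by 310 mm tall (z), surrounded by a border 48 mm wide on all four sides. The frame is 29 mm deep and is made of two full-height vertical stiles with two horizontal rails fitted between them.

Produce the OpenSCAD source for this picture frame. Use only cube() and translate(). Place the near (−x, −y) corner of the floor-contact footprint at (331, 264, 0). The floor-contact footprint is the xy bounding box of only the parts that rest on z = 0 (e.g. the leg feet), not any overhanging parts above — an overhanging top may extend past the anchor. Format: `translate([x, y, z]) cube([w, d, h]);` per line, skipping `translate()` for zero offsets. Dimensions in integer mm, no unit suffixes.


translate([331, 264, 0]) cube([48, 29, 406]);
translate([1000, 264, 0]) cube([48, 29, 406]);
translate([379, 264, 0]) cube([621, 29, 48]);
translate([379, 264, 358]) cube([621, 29, 48]);


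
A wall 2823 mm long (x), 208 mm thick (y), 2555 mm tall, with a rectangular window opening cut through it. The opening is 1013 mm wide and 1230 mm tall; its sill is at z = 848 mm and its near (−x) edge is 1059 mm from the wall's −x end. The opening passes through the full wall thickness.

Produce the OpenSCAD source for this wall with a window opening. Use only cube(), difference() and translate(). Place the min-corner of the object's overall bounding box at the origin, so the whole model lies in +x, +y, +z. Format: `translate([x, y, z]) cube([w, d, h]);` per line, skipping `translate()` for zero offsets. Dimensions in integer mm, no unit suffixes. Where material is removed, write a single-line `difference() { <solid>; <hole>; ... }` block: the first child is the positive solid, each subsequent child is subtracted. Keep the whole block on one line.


difference() { cube([2823, 208, 2555]); translate([1059, 0, 848]) cube([1013, 208, 1230]); }


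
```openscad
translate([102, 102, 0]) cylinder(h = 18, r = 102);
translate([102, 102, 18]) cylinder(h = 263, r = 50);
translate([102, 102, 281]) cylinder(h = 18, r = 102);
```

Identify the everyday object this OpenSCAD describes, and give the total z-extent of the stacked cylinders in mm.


A spool. The overall height is 299 mm.

Three coaxial cylinders, large–small–large — a spool. Two 18 mm flanges and a 263 mm core give 18 + 263 + 18 = 299 mm.


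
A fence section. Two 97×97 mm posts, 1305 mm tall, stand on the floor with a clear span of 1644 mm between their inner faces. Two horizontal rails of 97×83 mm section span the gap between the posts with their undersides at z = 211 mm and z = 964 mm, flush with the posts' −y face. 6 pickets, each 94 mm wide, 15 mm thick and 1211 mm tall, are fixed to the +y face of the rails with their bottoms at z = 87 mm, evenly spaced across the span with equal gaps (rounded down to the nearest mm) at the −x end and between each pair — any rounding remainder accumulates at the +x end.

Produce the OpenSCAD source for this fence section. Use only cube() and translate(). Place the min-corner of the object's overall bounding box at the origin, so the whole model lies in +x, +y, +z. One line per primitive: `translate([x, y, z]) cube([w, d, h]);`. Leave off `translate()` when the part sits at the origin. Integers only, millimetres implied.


cube([97, 97, 1305]);
translate([1741, 0, 0]) cube([97, 97, 1305]);
translate([97, 0, 211]) cube([1644, 97, 83]);
translate([97, 0, 964]) cube([1644, 97, 83]);
translate([251, 97, 87]) cube([94, 15, 1211]);
translate([499, 97, 87]) cube([94, 15, 1211]);
translate([747, 97, 87]) cube([94, 15, 1211]);
translate([995, 97, 87]) cube([94, 15, 1211]);
translate([1243, 97, 87]) cube([94, 15, 1211]);
translate([1491, 97, 87]) cube([94, 15, 1211]);


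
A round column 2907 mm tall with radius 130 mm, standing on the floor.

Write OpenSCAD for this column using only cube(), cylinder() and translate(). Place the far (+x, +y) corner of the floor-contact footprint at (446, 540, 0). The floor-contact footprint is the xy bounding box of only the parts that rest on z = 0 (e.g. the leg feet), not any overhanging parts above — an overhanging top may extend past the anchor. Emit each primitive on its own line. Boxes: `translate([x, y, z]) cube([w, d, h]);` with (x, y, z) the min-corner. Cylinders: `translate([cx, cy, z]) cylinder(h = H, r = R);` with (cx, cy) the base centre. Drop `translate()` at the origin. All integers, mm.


translate([316, 410, 0]) cylinder(h = 2907, r = 130);


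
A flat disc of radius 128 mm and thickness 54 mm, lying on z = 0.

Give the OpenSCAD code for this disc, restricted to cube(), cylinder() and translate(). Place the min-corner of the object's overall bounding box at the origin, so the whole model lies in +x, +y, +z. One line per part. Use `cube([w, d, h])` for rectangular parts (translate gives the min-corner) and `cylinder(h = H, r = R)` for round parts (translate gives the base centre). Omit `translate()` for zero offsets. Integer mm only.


translate([128, 128, 0]) cylinder(h = 54, r = 128);


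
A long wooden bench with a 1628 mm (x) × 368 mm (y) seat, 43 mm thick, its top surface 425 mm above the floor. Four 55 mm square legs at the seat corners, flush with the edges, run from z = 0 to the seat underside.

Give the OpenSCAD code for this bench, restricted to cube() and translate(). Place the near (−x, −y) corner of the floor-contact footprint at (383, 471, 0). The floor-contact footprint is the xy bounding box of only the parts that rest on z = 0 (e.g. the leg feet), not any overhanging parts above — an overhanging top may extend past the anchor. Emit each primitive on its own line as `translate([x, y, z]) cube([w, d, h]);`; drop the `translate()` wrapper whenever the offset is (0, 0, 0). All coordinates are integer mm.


translate([383, 471, 382]) cube([1628, 368, 43]);
translate([383, 471, 0]) cube([55, 55, 382]);
translate([383, 784, 0]) cube([55, 55, 382]);
translate([1956, 471, 0]) cube([55, 55, 382]);
translate([1956, 784, 0]) cube([55, 55, 382]);


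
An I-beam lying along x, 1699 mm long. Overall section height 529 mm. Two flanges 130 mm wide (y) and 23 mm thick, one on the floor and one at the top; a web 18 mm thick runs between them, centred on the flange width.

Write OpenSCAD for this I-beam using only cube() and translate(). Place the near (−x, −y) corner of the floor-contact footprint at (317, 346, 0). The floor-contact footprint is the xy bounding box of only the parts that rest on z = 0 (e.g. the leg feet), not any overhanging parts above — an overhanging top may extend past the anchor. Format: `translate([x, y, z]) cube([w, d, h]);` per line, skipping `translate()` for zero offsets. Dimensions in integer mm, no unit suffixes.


translate([317, 346, 0]) cube([1699, 130, 23]);
translate([317, 402, 23]) cube([1699, 18, 483]);
translate([317, 346, 506]) cube([1699, 130, 23]);


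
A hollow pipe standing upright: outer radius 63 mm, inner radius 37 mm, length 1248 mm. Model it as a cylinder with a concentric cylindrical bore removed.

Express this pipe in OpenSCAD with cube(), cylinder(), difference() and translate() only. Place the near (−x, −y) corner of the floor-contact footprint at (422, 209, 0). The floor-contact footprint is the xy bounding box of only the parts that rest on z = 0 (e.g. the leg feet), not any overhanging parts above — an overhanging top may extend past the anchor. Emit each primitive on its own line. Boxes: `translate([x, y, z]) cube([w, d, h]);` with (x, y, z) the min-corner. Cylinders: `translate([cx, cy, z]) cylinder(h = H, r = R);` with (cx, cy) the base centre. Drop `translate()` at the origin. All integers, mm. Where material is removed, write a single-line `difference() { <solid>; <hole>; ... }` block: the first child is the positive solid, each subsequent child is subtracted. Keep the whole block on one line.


difference() { translate([485, 272, 0]) cylinder(h = 1248, r = 63); translate([485, 272, 0]) cylinder(h = 1248, r = 37); }


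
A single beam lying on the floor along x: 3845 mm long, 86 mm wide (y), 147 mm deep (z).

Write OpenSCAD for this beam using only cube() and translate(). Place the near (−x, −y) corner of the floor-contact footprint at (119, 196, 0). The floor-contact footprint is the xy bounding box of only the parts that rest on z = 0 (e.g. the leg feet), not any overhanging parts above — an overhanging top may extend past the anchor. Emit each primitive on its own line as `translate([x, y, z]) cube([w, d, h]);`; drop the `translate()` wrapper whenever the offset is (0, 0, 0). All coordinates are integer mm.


translate([119, 196, 0]) cube([3845, 86, 147]);


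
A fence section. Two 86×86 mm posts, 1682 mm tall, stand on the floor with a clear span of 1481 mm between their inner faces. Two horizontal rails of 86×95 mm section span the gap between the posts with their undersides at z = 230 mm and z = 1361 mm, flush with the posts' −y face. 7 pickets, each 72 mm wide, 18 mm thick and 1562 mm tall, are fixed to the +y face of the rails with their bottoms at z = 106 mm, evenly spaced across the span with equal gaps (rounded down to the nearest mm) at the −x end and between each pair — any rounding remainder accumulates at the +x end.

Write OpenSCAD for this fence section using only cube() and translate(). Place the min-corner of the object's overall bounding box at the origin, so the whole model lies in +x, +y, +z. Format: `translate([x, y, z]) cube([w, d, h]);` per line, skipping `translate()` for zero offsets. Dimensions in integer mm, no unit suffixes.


cube([86, 86, 1682]);
translate([1567, 0, 0]) cube([86, 86, 1682]);
translate([86, 0, 230]) cube([1481, 86, 95]);
translate([86, 0, 1361]) cube([1481, 86, 95]);
translate([208, 86, 106]) cube([72, 18, 1562]);
translate([402, 86, 106]) cube([72, 18, 1562]);
translate([596, 86, 106]) cube([72, 18, 1562]);
translate([790, 86, 106]) cube([72, 18, 1562]);
translate([984, 86, 106]) cube([72, 18, 1562]);
translate([1178, 86, 106]) cube([72, 18, 1562]);
translate([1372, 86, 106]) cube([72, 18, 1562]);


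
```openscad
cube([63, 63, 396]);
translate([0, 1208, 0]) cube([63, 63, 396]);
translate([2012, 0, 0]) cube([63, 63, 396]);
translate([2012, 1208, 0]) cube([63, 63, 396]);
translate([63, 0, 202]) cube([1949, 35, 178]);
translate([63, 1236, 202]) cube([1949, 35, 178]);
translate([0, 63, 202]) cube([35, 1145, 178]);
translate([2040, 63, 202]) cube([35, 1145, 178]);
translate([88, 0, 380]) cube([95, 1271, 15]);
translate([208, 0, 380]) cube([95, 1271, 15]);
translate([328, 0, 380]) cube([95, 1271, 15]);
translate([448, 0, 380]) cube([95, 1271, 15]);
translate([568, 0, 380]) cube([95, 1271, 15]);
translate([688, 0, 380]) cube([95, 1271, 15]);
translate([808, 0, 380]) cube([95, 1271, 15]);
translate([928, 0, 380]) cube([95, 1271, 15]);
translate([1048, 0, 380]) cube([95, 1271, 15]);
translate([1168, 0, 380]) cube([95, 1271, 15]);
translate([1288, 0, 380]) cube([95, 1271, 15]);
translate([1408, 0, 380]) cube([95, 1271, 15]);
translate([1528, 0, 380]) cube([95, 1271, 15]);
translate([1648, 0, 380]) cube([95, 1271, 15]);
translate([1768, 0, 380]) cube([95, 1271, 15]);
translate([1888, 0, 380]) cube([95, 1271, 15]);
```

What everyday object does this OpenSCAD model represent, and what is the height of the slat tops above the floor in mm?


A bed frame. The slat-top height is 395 mm.

Four posts, four rails, and a row of slats — a bed frame. Slats sit on the rails at z = 202 + 178 = 380; with slat thickness 15, the top is 395 mm.


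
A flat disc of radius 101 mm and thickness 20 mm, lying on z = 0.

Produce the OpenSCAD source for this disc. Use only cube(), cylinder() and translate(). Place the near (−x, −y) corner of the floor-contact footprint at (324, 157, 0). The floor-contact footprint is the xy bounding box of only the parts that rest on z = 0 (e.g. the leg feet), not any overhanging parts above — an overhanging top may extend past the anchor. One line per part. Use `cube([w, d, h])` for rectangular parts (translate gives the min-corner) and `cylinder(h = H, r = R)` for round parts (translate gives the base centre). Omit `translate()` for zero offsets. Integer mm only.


translate([425, 258, 0]) cylinder(h = 20, r = 101);


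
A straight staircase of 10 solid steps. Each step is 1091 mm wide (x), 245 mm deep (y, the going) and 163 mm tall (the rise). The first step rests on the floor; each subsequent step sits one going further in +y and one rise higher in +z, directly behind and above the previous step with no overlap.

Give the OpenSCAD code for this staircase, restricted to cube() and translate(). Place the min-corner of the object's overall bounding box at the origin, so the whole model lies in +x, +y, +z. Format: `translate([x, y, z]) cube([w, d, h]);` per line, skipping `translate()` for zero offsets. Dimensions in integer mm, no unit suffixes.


cube([1091, 245, 163]);
translate([0, 245, 163]) cube([1091, 245, 163]);
translate([0, 490, 326]) cube([1091, 245, 163]);
translate([0, 735, 489]) cube([1091, 245, 163]);
translate([0, 980, 652]) cube([1091, 245, 163]);
translate([0, 1225, 815]) cube([1091, 245, 163]);
translate([0, 1470, 978]) cube([1091, 245, 163]);
translate([0, 1715, 1141]) cube([1091, 245, 163]);
translate([0, 1960, 1304]) cube([1091, 245, 163]);
translate([0, 2205, 1467]) cube([1091, 245, 163]);


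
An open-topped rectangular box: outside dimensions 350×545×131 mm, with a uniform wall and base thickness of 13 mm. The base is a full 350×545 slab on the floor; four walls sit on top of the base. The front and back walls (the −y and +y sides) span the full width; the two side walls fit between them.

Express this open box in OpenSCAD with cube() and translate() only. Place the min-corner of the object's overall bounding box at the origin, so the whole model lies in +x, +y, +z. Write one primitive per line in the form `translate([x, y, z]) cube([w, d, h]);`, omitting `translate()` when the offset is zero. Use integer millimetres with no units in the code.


cube([350, 545, 13]);
translate([0, 0, 13]) cube([350, 13, 118]);
translate([0, 532, 13]) cube([350, 13, 118]);
translate([0, 13, 13]) cube([13, 519, 118]);
translate([337, 13, 13]) cube([13, 519, 118]);
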